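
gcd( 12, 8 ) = 4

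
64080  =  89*720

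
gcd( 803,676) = 1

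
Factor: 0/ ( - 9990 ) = 0^1 = 0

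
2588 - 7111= -4523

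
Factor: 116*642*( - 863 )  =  -64269336=   - 2^3*3^1*29^1*107^1  *  863^1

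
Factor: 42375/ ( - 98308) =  - 2^ ( - 2)*3^1*5^3 * 7^(-1 )*113^1 * 3511^( - 1)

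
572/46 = 286/23 = 12.43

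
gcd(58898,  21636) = 1202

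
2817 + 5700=8517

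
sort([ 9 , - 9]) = [ - 9,9]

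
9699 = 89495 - 79796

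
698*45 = 31410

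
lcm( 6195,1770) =12390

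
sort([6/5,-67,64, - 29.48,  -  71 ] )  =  [ - 71, - 67, - 29.48, 6/5, 64 ]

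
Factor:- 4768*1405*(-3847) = 25771206880 = 2^5*5^1 *149^1* 281^1*3847^1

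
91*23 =2093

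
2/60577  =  2/60577=0.00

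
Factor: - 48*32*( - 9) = 2^9*3^3 =13824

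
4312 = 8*539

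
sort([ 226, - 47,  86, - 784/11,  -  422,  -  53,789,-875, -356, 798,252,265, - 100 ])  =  [ - 875, - 422, - 356,  -  100, - 784/11, - 53, - 47,86,  226,252,265,789,798]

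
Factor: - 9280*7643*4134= - 293212383360 = - 2^7*3^1*5^1*13^1 * 29^1*53^1*7643^1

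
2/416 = 1/208 = 0.00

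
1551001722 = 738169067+812832655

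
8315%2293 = 1436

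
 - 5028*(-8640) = 43441920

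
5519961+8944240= 14464201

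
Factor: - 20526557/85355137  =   - 7^( - 1 )*23^1*31^1*28789^1*12193591^( - 1)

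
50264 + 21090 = 71354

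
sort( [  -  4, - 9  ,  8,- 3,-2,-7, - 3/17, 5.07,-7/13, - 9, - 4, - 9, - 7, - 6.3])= [  -  9,  -  9, -9,- 7, - 7,-6.3 , - 4, - 4, - 3,-2,  -  7/13, - 3/17, 5.07, 8 ]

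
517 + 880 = 1397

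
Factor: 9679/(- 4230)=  - 2^(-1 ) * 3^(-2 )*5^( - 1) * 47^(- 1 ) * 9679^1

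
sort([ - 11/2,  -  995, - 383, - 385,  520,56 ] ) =[ - 995, - 385, - 383, - 11/2, 56,520 ]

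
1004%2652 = 1004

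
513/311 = 1 + 202/311 = 1.65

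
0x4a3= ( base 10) 1187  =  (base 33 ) 12w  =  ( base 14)60b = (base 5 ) 14222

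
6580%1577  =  272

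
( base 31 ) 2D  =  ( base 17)47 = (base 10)75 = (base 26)2n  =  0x4B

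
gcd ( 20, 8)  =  4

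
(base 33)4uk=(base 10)5366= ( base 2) 1010011110110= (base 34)4LS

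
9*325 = 2925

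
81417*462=37614654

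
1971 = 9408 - 7437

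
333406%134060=65286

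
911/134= 911/134 = 6.80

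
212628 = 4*53157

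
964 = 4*241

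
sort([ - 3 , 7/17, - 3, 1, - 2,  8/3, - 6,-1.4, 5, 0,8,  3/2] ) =[ - 6, - 3, - 3, - 2, - 1.4, 0, 7/17, 1, 3/2,8/3,5,8]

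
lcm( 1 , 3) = 3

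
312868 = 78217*4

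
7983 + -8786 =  - 803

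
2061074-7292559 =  - 5231485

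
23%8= 7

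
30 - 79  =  -49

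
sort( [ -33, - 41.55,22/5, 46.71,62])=[ - 41.55,  -  33,22/5, 46.71,62 ]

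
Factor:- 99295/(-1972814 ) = 2^( - 1 ) *5^1*7^1*857^( - 1 )*1151^(-1 )*2837^1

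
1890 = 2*945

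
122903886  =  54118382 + 68785504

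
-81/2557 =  - 81/2557 = -  0.03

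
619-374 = 245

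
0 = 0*30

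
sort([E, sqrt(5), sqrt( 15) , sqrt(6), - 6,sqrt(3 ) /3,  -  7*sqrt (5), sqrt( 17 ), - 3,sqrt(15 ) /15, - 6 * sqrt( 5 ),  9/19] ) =[  -  7 * sqrt(5 ),-6*sqrt( 5),-6, - 3, sqrt(15 ) /15, 9/19 , sqrt( 3 ) /3, sqrt(5), sqrt( 6),E, sqrt(15), sqrt(17) ]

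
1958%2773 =1958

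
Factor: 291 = 3^1 * 97^1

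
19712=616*32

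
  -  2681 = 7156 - 9837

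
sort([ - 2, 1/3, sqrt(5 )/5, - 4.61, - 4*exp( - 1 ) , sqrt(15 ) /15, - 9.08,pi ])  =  [ - 9.08, - 4.61,-2, - 4*exp(  -  1 ),sqrt( 15 ) /15,  1/3,sqrt( 5)/5,pi]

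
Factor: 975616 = 2^8*37^1*103^1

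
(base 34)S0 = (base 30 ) 11M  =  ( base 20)27C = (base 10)952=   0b1110111000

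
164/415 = 164/415  =  0.40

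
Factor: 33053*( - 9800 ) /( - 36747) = 2^3*3^(-3 )*5^2*7^2*1361^(-1)*33053^1 = 323919400/36747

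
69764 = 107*652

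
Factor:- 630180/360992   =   - 2^ (  -  3 )*3^4*5^1*29^(-1 )  =  - 405/232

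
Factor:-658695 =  - 3^1*5^1*43913^1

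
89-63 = 26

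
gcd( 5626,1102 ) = 58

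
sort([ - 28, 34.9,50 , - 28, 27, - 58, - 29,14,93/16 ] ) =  [-58,-29, - 28,  -  28,93/16, 14, 27,34.9, 50]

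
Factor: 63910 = 2^1*5^1*7^1*11^1*83^1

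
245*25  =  6125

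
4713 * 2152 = 10142376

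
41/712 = 41/712 = 0.06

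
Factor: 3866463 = 3^2*17^1*37^1*683^1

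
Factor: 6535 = 5^1*1307^1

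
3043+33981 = 37024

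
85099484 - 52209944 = 32889540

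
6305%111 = 89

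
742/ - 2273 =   -  742/2273 = - 0.33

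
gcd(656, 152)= 8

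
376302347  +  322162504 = 698464851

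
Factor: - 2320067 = -41^1*71^1 * 797^1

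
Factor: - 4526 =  - 2^1*31^1*73^1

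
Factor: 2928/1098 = 2^3*3^( - 1 )=8/3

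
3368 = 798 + 2570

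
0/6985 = 0=0.00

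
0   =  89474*0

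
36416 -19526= 16890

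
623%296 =31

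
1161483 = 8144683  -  6983200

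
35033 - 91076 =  - 56043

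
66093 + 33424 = 99517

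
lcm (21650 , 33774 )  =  844350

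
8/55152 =1/6894   =  0.00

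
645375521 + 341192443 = 986567964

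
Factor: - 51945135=- 3^1 * 5^1 *11^1*83^1*3793^1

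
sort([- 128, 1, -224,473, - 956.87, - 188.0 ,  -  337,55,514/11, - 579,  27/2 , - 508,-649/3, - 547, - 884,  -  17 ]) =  [-956.87, - 884, - 579, - 547, - 508, - 337, - 224, - 649/3 , - 188.0, - 128 , - 17, 1,  27/2 , 514/11, 55,473 ] 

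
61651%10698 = 8161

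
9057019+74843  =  9131862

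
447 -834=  -387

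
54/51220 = 27/25610  =  0.00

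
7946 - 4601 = 3345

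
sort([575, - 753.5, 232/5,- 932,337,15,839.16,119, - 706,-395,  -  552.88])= [ - 932,  -  753.5,-706,  -  552.88,  -  395,15, 232/5,119,  337 , 575,839.16]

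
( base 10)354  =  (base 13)213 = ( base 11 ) 2A2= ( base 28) CI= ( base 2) 101100010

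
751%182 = 23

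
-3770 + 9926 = 6156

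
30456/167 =30456/167=182.37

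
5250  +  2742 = 7992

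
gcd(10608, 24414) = 78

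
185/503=185/503= 0.37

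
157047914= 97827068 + 59220846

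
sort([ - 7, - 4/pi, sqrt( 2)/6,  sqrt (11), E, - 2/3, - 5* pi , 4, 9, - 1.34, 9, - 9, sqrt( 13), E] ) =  [-5*pi, -9,-7, - 1.34, - 4/pi, - 2/3, sqrt( 2 ) /6, E, E,sqrt(11 ),sqrt( 13), 4, 9,  9]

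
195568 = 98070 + 97498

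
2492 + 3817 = 6309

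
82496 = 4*20624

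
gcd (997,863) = 1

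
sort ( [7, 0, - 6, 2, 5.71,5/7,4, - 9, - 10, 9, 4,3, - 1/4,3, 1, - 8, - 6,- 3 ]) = [  -  10, - 9, - 8, - 6,  -  6,-3, - 1/4, 0,5/7, 1, 2, 3,  3,4, 4,5.71, 7 , 9]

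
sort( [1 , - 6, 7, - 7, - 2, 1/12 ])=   [ - 7,  -  6, - 2,1/12,1, 7] 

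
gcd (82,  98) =2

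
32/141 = 32/141  =  0.23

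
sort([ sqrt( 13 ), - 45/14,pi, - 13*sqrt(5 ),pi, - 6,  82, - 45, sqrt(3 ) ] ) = [  -  45,  -  13*sqrt( 5),-6, - 45/14,sqrt( 3 ),pi, pi, sqrt(13),82]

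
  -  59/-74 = 59/74 = 0.80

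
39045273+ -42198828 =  - 3153555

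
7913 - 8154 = - 241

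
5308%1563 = 619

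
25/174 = 25/174 = 0.14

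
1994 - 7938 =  - 5944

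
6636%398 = 268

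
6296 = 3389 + 2907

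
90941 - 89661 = 1280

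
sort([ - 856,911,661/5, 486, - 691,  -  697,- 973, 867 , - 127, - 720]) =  [-973, - 856,-720, - 697, - 691, - 127, 661/5, 486, 867, 911] 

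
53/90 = 53/90 = 0.59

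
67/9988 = 67/9988 = 0.01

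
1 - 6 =- 5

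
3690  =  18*205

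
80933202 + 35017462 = 115950664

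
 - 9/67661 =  - 9/67661 = -0.00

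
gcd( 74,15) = 1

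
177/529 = 177/529 = 0.33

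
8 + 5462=5470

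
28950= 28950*1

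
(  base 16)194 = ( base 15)1BE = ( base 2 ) 110010100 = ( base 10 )404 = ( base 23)HD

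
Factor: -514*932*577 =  - 2^3*233^1*257^1*577^1=   -  276410696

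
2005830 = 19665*102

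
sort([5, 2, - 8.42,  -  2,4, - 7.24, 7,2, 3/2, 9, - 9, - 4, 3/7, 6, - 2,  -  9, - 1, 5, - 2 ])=[-9, - 9,-8.42, - 7.24, -4, - 2,  -  2, - 2 ,-1,3/7,3/2,2, 2, 4, 5, 5,6, 7, 9] 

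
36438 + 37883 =74321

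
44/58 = 22/29 = 0.76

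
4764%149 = 145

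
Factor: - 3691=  - 3691^1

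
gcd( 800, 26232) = 8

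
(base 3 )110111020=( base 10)9105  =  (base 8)21621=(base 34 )7TR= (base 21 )KDC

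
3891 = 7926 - 4035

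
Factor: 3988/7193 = 2^2 * 997^1*7193^( - 1 ) 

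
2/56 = 1/28 =0.04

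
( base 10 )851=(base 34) p1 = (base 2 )1101010011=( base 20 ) 22b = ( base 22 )1GF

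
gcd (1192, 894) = 298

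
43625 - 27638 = 15987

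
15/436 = 15/436= 0.03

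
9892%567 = 253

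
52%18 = 16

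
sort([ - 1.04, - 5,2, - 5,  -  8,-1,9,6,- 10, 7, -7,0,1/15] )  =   [ - 10, - 8, - 7,  -  5,-5, - 1.04, - 1, 0 , 1/15,2, 6, 7 , 9] 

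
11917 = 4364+7553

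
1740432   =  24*72518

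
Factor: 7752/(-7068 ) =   -  2^1 * 17^1 *31^(- 1) =-34/31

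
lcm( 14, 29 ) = 406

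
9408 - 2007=7401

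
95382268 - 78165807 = 17216461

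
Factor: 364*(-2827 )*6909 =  -7109554452 = - 2^2*3^1*7^3*11^1*13^1*47^1*257^1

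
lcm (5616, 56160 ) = 56160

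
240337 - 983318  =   - 742981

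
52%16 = 4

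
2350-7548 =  - 5198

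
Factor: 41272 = 2^3*7^1*11^1*67^1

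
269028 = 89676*3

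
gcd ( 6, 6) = 6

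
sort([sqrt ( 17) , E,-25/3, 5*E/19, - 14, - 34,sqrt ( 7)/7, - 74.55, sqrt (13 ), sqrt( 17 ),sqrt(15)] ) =[ - 74.55,-34, -14, - 25/3,sqrt(7) /7, 5*E/19,E, sqrt(13),sqrt(15), sqrt(17), sqrt(17)]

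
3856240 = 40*96406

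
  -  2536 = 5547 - 8083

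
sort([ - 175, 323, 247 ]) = [ - 175, 247,323]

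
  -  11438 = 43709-55147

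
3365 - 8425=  - 5060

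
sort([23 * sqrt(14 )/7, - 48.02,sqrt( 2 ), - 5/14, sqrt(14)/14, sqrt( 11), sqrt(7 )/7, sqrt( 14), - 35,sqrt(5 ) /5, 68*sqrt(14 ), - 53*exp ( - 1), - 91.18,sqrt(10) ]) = [  -  91.18, - 48.02, - 35, - 53*exp( - 1),  -  5/14, sqrt(14) /14,  sqrt(7) /7, sqrt(5) /5, sqrt( 2),sqrt(10), sqrt(11), sqrt(14), 23*sqrt(14)/7, 68*sqrt(14) ] 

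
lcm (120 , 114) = 2280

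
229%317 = 229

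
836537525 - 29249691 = 807287834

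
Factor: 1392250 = 2^1 * 5^3*5569^1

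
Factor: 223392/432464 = 78/151 = 2^1*3^1 * 13^1*151^( - 1)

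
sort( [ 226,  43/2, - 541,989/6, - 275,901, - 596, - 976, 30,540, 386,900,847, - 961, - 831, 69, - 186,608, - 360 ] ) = [ - 976,-961, - 831, - 596, - 541,  -  360, - 275 , - 186, 43/2,30,69 , 989/6, 226,386,540,608, 847,900,901 ] 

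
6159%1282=1031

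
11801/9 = 1311 + 2/9 = 1311.22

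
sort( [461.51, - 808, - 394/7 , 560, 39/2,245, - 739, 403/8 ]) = [ - 808, - 739, -394/7, 39/2, 403/8, 245, 461.51, 560]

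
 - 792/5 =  -792/5=- 158.40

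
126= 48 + 78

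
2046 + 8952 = 10998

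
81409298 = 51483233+29926065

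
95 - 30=65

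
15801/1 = 15801= 15801.00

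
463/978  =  463/978 =0.47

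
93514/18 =5195 + 2/9 = 5195.22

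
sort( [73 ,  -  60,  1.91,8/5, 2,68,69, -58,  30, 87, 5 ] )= [-60, - 58, 8/5 , 1.91,2,5, 30, 68, 69,73 , 87]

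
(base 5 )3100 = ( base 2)110010000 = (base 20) 100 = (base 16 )190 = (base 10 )400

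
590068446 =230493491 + 359574955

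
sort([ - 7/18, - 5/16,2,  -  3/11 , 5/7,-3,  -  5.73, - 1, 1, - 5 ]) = [ - 5.73, - 5,- 3, - 1, - 7/18, - 5/16,-3/11, 5/7 , 1, 2 ]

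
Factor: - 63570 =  - 2^1*3^1*5^1 *13^1*163^1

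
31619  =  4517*7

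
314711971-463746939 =-149034968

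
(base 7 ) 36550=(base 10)9541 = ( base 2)10010101000101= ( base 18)1B81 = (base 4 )2111011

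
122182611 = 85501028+36681583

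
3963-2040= 1923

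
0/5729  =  0 = 0.00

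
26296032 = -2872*(-9156)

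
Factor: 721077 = 3^1*7^1 * 34337^1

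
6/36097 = 6/36097=0.00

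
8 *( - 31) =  - 248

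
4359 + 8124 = 12483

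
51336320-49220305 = 2116015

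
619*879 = 544101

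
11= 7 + 4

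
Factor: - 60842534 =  - 2^1*47^1*647261^1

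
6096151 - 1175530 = 4920621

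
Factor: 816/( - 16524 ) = - 2^2*3^ ( - 4) = - 4/81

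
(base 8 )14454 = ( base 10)6444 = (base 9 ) 8750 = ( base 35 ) 594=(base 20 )g24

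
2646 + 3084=5730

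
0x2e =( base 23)20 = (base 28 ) 1i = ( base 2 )101110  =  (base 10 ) 46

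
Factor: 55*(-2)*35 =- 2^1*5^2*7^1*11^1 = - 3850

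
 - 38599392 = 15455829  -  54055221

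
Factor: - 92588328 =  - 2^3 * 3^2 *7^1 * 183707^1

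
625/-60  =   - 125/12 = - 10.42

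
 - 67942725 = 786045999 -853988724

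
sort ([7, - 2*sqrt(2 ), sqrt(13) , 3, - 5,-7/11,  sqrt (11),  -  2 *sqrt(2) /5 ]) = [ - 5,-2*sqrt( 2), - 7/11,-2*sqrt( 2 )/5, 3, sqrt ( 11 ), sqrt(13), 7]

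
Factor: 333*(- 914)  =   - 2^1*3^2*37^1 * 457^1 = - 304362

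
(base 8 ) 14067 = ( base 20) f9j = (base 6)44411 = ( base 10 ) 6199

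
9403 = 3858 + 5545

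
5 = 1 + 4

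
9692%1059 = 161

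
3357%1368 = 621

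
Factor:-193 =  -193^1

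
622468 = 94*6622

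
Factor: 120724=2^2*30181^1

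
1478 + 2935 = 4413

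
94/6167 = 94/6167   =  0.02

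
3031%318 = 169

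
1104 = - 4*(-276) 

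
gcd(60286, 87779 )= 1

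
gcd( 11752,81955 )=1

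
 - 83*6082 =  - 504806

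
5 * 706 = 3530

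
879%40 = 39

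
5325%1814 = 1697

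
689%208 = 65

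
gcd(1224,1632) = 408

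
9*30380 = 273420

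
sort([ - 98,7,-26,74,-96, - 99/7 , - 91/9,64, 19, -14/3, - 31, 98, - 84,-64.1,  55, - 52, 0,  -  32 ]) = [ - 98, - 96, - 84, - 64.1, - 52, - 32, - 31, - 26,- 99/7, - 91/9, - 14/3,0,7,19, 55, 64, 74,98] 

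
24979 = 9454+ 15525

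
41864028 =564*74227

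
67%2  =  1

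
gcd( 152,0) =152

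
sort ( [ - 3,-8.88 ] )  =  [ - 8.88,  -  3]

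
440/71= 6+14/71 = 6.20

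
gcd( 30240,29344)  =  224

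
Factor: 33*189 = 3^4*7^1*11^1   =  6237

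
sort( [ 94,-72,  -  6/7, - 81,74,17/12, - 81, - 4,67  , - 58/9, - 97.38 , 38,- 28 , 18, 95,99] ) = [ - 97.38, - 81, - 81, - 72 , - 28,-58/9, - 4, - 6/7, 17/12,  18 , 38,67,74,94  ,  95,99 ]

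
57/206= 57/206 = 0.28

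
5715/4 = 1428 + 3/4 = 1428.75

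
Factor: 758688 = 2^5*3^1*7^1*1129^1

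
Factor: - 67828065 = -3^1*5^1*101^1* 44771^1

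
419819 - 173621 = 246198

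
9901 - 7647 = 2254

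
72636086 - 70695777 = 1940309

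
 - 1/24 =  - 1/24 = -  0.04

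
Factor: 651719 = 19^1*34301^1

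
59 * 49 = 2891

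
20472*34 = 696048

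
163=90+73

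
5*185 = 925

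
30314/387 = 30314/387 = 78.33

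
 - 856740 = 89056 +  - 945796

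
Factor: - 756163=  - 41^1*18443^1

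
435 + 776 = 1211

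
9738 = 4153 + 5585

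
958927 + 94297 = 1053224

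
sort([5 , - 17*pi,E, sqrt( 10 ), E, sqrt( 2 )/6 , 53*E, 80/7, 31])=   [ - 17*pi, sqrt( 2 ) /6,E, E, sqrt(10), 5, 80/7, 31, 53*E]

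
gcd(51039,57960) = 9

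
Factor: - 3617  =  - 3617^1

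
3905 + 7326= 11231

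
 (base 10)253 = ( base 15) 11d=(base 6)1101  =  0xfd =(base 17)EF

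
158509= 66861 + 91648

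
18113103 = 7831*2313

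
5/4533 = 5/4533 = 0.00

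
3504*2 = 7008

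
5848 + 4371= 10219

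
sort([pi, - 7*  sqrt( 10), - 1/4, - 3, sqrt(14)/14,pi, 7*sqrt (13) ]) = [ - 7 * sqrt( 10), - 3 , - 1/4,sqrt( 14) /14, pi,  pi,7*sqrt(13 ) ]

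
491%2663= 491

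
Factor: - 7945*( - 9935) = 5^2*7^1*227^1*1987^1 = 78933575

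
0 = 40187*0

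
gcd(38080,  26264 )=56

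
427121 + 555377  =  982498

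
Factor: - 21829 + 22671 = 2^1 * 421^1=   842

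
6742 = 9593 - 2851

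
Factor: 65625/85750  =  75/98= 2^( - 1 )*3^1*5^2*7^( - 2)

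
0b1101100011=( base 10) 867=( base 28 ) 12r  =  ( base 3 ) 1012010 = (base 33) Q9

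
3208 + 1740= 4948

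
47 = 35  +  12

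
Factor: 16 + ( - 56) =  - 40 = - 2^3 * 5^1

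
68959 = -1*( - 68959)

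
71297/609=71297/609 = 117.07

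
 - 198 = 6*( - 33) 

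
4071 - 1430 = 2641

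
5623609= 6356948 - 733339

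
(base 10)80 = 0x50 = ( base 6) 212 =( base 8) 120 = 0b1010000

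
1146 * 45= 51570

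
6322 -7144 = -822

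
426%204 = 18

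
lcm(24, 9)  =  72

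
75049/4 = 75049/4 =18762.25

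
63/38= 63/38 = 1.66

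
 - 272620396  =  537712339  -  810332735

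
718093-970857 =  - 252764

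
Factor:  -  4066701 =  - 3^1 * 179^1*7573^1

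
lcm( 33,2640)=2640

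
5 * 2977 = 14885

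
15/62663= 15/62663 = 0.00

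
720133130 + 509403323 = 1229536453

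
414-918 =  - 504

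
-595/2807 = - 85/401 = - 0.21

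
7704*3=23112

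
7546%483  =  301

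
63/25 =63/25= 2.52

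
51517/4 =51517/4 = 12879.25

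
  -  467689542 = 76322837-544012379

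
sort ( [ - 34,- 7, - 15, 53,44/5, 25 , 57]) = [ - 34, - 15, - 7, 44/5, 25,53, 57]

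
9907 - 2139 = 7768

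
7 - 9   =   - 2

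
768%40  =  8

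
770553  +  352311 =1122864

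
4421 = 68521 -64100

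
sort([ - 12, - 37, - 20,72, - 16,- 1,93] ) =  [- 37,-20, - 16, - 12,-1,72 , 93]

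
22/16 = 11/8 = 1.38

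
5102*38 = 193876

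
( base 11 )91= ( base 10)100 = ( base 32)34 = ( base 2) 1100100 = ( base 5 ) 400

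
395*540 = 213300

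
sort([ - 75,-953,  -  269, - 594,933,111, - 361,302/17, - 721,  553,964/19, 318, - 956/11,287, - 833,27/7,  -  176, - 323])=[ - 953 , - 833, - 721,  -  594,  -  361, - 323,-269, - 176, - 956/11, - 75,27/7, 302/17, 964/19,  111 , 287,318,  553,933 ] 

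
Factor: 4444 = 2^2*11^1 *101^1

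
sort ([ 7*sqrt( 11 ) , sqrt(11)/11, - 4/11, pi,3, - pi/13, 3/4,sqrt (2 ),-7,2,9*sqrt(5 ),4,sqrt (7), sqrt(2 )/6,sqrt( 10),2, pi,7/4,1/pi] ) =[ - 7, -4/11, - pi/13,  sqrt (2 )/6,sqrt ( 11 )/11,1/pi, 3/4,sqrt(2 ),7/4,2,2, sqrt(7 ), 3,pi,pi, sqrt( 10 ), 4,9*sqrt(5),7*sqrt(11) ]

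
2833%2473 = 360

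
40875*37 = 1512375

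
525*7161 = 3759525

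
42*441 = 18522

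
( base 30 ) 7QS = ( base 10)7108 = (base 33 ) 6hd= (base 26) ada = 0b1101111000100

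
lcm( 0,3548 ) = 0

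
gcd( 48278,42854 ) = 2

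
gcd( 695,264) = 1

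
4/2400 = 1/600 = 0.00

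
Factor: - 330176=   -  2^6*7^1  *11^1*67^1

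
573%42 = 27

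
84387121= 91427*923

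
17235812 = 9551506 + 7684306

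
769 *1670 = 1284230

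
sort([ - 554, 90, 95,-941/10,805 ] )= [- 554,  -  941/10,90,95 , 805] 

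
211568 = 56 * 3778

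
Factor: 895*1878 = 1680810 = 2^1*3^1 * 5^1*179^1*313^1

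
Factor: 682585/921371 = 5^1*11^( - 1)*211^1*647^1*83761^(-1 )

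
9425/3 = 9425/3 = 3141.67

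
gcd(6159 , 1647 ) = 3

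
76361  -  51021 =25340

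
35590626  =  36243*982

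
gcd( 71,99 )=1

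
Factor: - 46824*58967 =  - 2^3*3^1*1951^1*58967^1= - 2761070808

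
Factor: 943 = 23^1*41^1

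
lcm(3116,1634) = 133988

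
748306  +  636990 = 1385296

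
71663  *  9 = 644967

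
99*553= 54747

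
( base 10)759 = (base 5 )11014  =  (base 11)630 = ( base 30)P9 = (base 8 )1367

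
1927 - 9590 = - 7663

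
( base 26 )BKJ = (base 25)cj0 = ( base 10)7975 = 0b1111100100111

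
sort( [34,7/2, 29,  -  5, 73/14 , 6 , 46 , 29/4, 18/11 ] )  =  [ -5, 18/11, 7/2, 73/14, 6, 29/4, 29, 34, 46]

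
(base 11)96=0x69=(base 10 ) 105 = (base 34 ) 33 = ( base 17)63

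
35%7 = 0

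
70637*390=27548430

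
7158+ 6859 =14017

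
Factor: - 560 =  - 2^4*5^1*7^1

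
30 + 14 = 44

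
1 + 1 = 2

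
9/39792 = 3/13264 = 0.00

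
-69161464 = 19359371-88520835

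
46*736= 33856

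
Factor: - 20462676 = -2^2*3^1*13^1 * 131171^1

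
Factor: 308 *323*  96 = 9550464  =  2^7*3^1* 7^1*11^1 * 17^1*19^1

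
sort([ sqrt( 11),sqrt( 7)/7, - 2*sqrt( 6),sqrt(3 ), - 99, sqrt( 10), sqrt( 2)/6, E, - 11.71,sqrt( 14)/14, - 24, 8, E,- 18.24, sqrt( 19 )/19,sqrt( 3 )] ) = [ - 99, -24 , -18.24,-11.71, - 2*sqrt( 6 ),  sqrt( 19 )/19, sqrt( 2)/6 , sqrt( 14 ) /14, sqrt( 7 )/7,sqrt(3), sqrt ( 3),E, E, sqrt( 10 ),sqrt(11 ), 8 ] 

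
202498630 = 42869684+159628946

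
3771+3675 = 7446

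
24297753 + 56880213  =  81177966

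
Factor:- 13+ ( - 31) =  - 2^2*11^1 = - 44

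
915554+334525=1250079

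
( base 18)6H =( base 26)4l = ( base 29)49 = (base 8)175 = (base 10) 125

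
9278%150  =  128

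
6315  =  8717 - 2402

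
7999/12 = 666 +7/12= 666.58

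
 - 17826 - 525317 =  - 543143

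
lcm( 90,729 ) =7290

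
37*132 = 4884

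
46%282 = 46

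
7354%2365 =259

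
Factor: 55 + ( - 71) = -2^4 = - 16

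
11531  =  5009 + 6522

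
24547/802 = 30 + 487/802 = 30.61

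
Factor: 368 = 2^4 * 23^1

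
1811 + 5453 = 7264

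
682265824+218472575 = 900738399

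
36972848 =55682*664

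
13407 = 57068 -43661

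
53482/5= 53482/5 =10696.40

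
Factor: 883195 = 5^1*29^1*6091^1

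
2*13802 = 27604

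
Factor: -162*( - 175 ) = 2^1*3^4*5^2*7^1 = 28350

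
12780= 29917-17137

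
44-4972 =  - 4928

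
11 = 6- - 5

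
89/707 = 89/707 = 0.13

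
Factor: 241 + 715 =956 = 2^2 * 239^1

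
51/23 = 51/23 = 2.22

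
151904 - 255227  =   - 103323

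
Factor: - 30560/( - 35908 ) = 40/47=2^3*5^1 * 47^( - 1) 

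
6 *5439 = 32634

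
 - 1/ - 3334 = 1/3334 = 0.00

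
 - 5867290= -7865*746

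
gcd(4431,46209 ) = 633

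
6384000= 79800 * 80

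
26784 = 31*864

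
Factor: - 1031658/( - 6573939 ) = 343886/2191313 = 2^1*139^1*313^ ( - 1) * 1237^1*7001^(-1 ) 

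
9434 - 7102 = 2332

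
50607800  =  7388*6850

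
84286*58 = 4888588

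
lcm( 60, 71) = 4260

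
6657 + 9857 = 16514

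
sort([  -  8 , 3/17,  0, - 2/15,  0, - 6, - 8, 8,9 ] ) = [ - 8, - 8, - 6, - 2/15 , 0, 0,3/17, 8 , 9]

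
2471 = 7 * 353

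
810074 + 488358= 1298432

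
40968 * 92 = 3769056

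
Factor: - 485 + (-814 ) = -3^1*433^1 =- 1299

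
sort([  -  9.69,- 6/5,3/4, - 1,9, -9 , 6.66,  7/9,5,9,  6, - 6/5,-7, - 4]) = [  -  9.69,-9, - 7, - 4, - 6/5 , - 6/5,- 1,  3/4,7/9  ,  5,6, 6.66,9 , 9] 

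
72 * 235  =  16920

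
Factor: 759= 3^1*11^1*23^1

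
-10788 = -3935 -6853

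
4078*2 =8156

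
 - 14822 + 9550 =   -  5272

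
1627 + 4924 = 6551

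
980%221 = 96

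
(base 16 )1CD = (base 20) 131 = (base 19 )155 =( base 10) 461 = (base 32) ed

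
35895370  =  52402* 685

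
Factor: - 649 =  - 11^1*59^1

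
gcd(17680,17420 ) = 260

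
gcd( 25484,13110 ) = 46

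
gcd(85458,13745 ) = 1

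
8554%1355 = 424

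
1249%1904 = 1249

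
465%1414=465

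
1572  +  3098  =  4670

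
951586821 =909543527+42043294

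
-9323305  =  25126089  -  34449394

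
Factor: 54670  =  2^1  *  5^1*7^1*11^1  *71^1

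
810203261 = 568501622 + 241701639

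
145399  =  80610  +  64789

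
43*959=41237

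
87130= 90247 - 3117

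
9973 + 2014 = 11987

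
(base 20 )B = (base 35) b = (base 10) 11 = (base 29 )B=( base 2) 1011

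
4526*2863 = 12957938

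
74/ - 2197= - 74/2197 = -0.03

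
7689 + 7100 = 14789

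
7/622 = 7/622 = 0.01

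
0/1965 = 0=0.00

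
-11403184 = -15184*751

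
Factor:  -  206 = - 2^1*103^1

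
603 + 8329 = 8932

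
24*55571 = 1333704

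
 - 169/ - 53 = 169/53 = 3.19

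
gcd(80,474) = 2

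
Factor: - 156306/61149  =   - 2^1*11^( - 1)*17^( - 1 )*239^1 = - 478/187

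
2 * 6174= 12348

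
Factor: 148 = 2^2*37^1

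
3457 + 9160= 12617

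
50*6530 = 326500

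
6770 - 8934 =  - 2164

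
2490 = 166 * 15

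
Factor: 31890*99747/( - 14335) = - 636186366/2867 =-2^1 * 3^3*47^( - 1 )*61^( - 1 )*1063^1*11083^1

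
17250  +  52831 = 70081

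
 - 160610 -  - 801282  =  640672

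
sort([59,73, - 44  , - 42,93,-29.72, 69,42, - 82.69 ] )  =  [- 82.69,-44, - 42,- 29.72, 42,59, 69,73,93]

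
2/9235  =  2/9235 = 0.00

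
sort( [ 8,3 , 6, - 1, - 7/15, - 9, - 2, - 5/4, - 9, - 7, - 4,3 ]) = [ - 9, - 9, - 7, - 4, - 2, - 5/4,-1, - 7/15,3,3,6 , 8 ]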